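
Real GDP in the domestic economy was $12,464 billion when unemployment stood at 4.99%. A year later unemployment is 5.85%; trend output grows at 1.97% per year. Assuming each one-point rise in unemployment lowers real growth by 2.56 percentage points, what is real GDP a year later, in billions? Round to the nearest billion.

$12,435 billion

Δu = 5.85 - 4.99 = 0.86 points.
Okun's law (growth form): g_Y = g_Y* - β × Δu = 1.97 - 2.56 × (0.86) = 1.97 - 2.2016 = -0.2316%.
Real GDP in the next year = 12464 × (1 - 0.2316/100) = 12464 × 0.997684 ≈ 12435 billion.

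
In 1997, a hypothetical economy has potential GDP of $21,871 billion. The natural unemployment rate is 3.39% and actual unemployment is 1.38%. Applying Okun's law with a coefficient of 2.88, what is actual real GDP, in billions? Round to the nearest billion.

$23,137 billion

Unemployment gap = 1.38 - 3.39 = -2.01 points, so the output gap is -2.88 × (-2.01) = 5.7888%.
Actual GDP = 21871 × (1 + 5.7888/100) = 21871 × 1.057888 ≈ 23137 billion.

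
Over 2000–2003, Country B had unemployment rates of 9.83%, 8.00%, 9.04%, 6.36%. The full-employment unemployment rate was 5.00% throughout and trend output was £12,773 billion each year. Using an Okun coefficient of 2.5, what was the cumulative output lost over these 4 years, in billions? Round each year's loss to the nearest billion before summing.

Year 2000: gap = -2.5 × (9.83 - 5) = -12.075%, loss ≈ 12773 × 12.075/100 ≈ 1542.
Year 2001: gap = -2.5 × (8 - 5) = -7.5%, loss ≈ 12773 × 7.5/100 ≈ 958.
Year 2002: gap = -2.5 × (9.04 - 5) = -10.1%, loss ≈ 12773 × 10.1/100 ≈ 1290.
Year 2003: gap = -2.5 × (6.36 - 5) = -3.4%, loss ≈ 12773 × 3.4/100 ≈ 434.
Total lost output = 1542 + 958 + 1290 + 434 = 4224 billion.

£4,224 billion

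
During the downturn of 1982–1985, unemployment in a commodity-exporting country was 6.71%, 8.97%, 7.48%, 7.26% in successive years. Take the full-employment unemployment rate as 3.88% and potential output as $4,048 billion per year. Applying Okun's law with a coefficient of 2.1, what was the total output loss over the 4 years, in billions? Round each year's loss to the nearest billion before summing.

$1,267 billion

Year 1982: gap = -2.1 × (6.71 - 3.88) = -5.943%, loss ≈ 4048 × 5.943/100 ≈ 241.
Year 1983: gap = -2.1 × (8.97 - 3.88) = -10.689%, loss ≈ 4048 × 10.689/100 ≈ 433.
Year 1984: gap = -2.1 × (7.48 - 3.88) = -7.56%, loss ≈ 4048 × 7.56/100 ≈ 306.
Year 1985: gap = -2.1 × (7.26 - 3.88) = -7.098%, loss ≈ 4048 × 7.098/100 ≈ 287.
Total lost output = 241 + 433 + 306 + 287 = 1267 billion.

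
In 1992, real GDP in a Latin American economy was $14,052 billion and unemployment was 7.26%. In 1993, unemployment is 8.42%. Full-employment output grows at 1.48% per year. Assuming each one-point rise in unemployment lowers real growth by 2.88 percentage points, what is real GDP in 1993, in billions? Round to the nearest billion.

Δu = 8.42 - 7.26 = 1.16 points.
Okun's law (growth form): g_Y = g_Y* - β × Δu = 1.48 - 2.88 × (1.16) = 1.48 - 3.3408 = -1.8608%.
Real GDP in the next year = 14052 × (1 - 1.8608/100) = 14052 × 0.981392 ≈ 13791 billion.

$13,791 billion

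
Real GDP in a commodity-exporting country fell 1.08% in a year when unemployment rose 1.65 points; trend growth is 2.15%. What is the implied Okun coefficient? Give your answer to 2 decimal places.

Growth form: g_Y = g_Y* - β × Δu, so β = (g_Y* - g_Y)/Δu.
β = (2.15 + 1.08)/1.65 = 3.23/1.65 = 1.96.

β ≈ 1.96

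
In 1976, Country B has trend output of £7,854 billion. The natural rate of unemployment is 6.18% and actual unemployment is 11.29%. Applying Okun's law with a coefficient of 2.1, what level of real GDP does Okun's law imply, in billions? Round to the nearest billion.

£7,011 billion

Unemployment gap = 11.29 - 6.18 = 5.11 points, so the output gap is -2.1 × 5.11 = -10.731%.
Actual GDP = 7854 × (1 - 10.731/100) = 7854 × 0.89269 ≈ 7011 billion.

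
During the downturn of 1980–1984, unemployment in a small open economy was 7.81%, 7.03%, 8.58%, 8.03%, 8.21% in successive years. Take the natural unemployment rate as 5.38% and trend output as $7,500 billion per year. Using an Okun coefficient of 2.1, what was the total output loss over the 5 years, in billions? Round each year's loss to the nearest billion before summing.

$2,010 billion

Year 1980: gap = -2.1 × (7.81 - 5.38) = -5.103%, loss ≈ 7500 × 5.103/100 ≈ 383.
Year 1981: gap = -2.1 × (7.03 - 5.38) = -3.465%, loss ≈ 7500 × 3.465/100 ≈ 260.
Year 1982: gap = -2.1 × (8.58 - 5.38) = -6.72%, loss ≈ 7500 × 6.72/100 ≈ 504.
Year 1983: gap = -2.1 × (8.03 - 5.38) = -5.565%, loss ≈ 7500 × 5.565/100 ≈ 417.
Year 1984: gap = -2.1 × (8.21 - 5.38) = -5.943%, loss ≈ 7500 × 5.943/100 ≈ 446.
Total lost output = 383 + 260 + 504 + 417 + 446 = 2010 billion.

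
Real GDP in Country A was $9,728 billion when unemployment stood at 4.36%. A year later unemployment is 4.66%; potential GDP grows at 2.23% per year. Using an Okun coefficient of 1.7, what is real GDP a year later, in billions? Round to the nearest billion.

Δu = 4.66 - 4.36 = 0.3 points.
Okun's law (growth form): g_Y = g_Y* - β × Δu = 2.23 - 1.7 × (0.30) = 2.23 - 0.51 = 1.72%.
Real GDP in the next year = 9728 × (1 + 1.72/100) = 9728 × 1.0172 ≈ 9895 billion.

$9,895 billion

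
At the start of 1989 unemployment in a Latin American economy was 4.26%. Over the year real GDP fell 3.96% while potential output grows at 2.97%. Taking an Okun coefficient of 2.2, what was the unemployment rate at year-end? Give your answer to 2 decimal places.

7.41%

Growth-rate Okun's law: g_Y = g_Y* - β × Δu, so Δu = (g_Y* - g_Y)/β.
Δu = (2.97 + 3.96)/2.2 = 6.93/2.2 = 3.15 percentage points.
Year-end unemployment = 4.26 + 3.15 = 7.41%.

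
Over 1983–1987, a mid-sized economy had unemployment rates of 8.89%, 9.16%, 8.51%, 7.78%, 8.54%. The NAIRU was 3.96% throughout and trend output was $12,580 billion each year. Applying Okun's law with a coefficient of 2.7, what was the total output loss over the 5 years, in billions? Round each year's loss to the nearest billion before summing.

Year 1983: gap = -2.7 × (8.89 - 3.96) = -13.311%, loss ≈ 12580 × 13.311/100 ≈ 1675.
Year 1984: gap = -2.7 × (9.16 - 3.96) = -14.04%, loss ≈ 12580 × 14.04/100 ≈ 1766.
Year 1985: gap = -2.7 × (8.51 - 3.96) = -12.285%, loss ≈ 12580 × 12.285/100 ≈ 1545.
Year 1986: gap = -2.7 × (7.78 - 3.96) = -10.314%, loss ≈ 12580 × 10.314/100 ≈ 1298.
Year 1987: gap = -2.7 × (8.54 - 3.96) = -12.366%, loss ≈ 12580 × 12.366/100 ≈ 1556.
Total lost output = 1675 + 1766 + 1545 + 1298 + 1556 = 7840 billion.

$7,840 billion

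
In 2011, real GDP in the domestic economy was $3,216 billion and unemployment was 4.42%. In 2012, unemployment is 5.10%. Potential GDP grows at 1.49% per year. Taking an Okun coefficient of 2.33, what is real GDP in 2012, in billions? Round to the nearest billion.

Δu = 5.1 - 4.42 = 0.68 points.
Okun's law (growth form): g_Y = g_Y* - β × Δu = 1.49 - 2.33 × (0.68) = 1.49 - 1.5844 = -0.0944%.
Real GDP in the next year = 3216 × (1 - 0.0944/100) = 3216 × 0.999056 ≈ 3213 billion.

$3,213 billion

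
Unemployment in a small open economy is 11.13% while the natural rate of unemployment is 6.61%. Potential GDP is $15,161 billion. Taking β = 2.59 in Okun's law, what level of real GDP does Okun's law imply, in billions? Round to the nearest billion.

$13,386 billion

Unemployment gap = 11.13 - 6.61 = 4.52 points, so the output gap is -2.59 × 4.52 = -11.7068%.
Actual GDP = 15161 × (1 - 11.7068/100) = 15161 × 0.882932 ≈ 13386 billion.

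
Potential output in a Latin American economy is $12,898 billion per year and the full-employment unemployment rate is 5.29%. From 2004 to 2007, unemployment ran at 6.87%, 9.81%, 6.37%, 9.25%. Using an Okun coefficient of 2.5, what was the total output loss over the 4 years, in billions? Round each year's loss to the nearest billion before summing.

$3,591 billion

Year 2004: gap = -2.5 × (6.87 - 5.29) = -3.95%, loss ≈ 12898 × 3.95/100 ≈ 509.
Year 2005: gap = -2.5 × (9.81 - 5.29) = -11.3%, loss ≈ 12898 × 11.3/100 ≈ 1457.
Year 2006: gap = -2.5 × (6.37 - 5.29) = -2.7%, loss ≈ 12898 × 2.7/100 ≈ 348.
Year 2007: gap = -2.5 × (9.25 - 5.29) = -9.9%, loss ≈ 12898 × 9.9/100 ≈ 1277.
Total lost output = 509 + 1457 + 348 + 1277 = 3591 billion.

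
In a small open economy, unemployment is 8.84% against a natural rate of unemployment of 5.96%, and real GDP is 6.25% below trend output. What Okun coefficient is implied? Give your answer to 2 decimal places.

β ≈ 2.17

Okun's law: output gap = -β × (u - u*).
-6.25 = -β × (8.84 - 5.96) = -β × 2.88, so β = 6.25/2.88 = 2.17.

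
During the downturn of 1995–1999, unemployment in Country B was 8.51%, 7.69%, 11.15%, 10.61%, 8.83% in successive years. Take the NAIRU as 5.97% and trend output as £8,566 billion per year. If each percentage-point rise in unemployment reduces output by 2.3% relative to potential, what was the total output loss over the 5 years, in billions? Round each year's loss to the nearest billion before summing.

Year 1995: gap = -2.3 × (8.51 - 5.97) = -5.842%, loss ≈ 8566 × 5.842/100 ≈ 500.
Year 1996: gap = -2.3 × (7.69 - 5.97) = -3.956%, loss ≈ 8566 × 3.956/100 ≈ 339.
Year 1997: gap = -2.3 × (11.15 - 5.97) = -11.914%, loss ≈ 8566 × 11.914/100 ≈ 1021.
Year 1998: gap = -2.3 × (10.61 - 5.97) = -10.672%, loss ≈ 8566 × 10.672/100 ≈ 914.
Year 1999: gap = -2.3 × (8.83 - 5.97) = -6.578%, loss ≈ 8566 × 6.578/100 ≈ 563.
Total lost output = 500 + 339 + 1021 + 914 + 563 = 3337 billion.

£3,337 billion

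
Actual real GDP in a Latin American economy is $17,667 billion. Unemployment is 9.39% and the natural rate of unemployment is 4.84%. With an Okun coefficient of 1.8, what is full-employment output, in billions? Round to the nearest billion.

Unemployment gap = 9.39 - 4.84 = 4.55 points, so output gap = -1.8 × 4.55 = -8.19%.
Since Y = Y* × (1 + gap/100), Y* = 17667/0.9181 ≈ 19243 billion.

$19,243 billion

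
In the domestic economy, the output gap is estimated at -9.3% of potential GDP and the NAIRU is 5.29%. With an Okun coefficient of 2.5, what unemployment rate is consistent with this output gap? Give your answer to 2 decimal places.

From Okun's law, u - u* = -(output gap)/β = -(-9.3)/2.5 = 3.72 points.
So u = 5.29 + 3.72 = 9.01%.

9.01%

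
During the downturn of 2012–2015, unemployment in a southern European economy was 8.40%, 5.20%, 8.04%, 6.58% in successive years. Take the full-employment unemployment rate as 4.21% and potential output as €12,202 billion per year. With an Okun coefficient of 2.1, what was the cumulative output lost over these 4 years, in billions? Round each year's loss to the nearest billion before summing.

€2,916 billion

Year 2012: gap = -2.1 × (8.4 - 4.21) = -8.799%, loss ≈ 12202 × 8.799/100 ≈ 1074.
Year 2013: gap = -2.1 × (5.2 - 4.21) = -2.079%, loss ≈ 12202 × 2.079/100 ≈ 254.
Year 2014: gap = -2.1 × (8.04 - 4.21) = -8.043%, loss ≈ 12202 × 8.043/100 ≈ 981.
Year 2015: gap = -2.1 × (6.58 - 4.21) = -4.977%, loss ≈ 12202 × 4.977/100 ≈ 607.
Total lost output = 1074 + 254 + 981 + 607 = 2916 billion.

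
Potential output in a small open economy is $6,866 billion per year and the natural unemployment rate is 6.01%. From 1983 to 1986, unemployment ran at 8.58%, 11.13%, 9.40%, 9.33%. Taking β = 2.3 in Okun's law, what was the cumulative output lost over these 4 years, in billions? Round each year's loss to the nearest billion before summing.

$2,274 billion

Year 1983: gap = -2.3 × (8.58 - 6.01) = -5.911%, loss ≈ 6866 × 5.911/100 ≈ 406.
Year 1984: gap = -2.3 × (11.13 - 6.01) = -11.776%, loss ≈ 6866 × 11.776/100 ≈ 809.
Year 1985: gap = -2.3 × (9.4 - 6.01) = -7.797%, loss ≈ 6866 × 7.797/100 ≈ 535.
Year 1986: gap = -2.3 × (9.33 - 6.01) = -7.636%, loss ≈ 6866 × 7.636/100 ≈ 524.
Total lost output = 406 + 809 + 535 + 524 = 2274 billion.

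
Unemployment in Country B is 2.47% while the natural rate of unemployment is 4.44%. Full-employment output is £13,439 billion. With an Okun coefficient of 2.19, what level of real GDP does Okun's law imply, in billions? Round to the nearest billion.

£14,019 billion

Unemployment gap = 2.47 - 4.44 = -1.97 points, so the output gap is -2.19 × (-1.97) = 4.3143%.
Actual GDP = 13439 × (1 + 4.3143/100) = 13439 × 1.043143 ≈ 14019 billion.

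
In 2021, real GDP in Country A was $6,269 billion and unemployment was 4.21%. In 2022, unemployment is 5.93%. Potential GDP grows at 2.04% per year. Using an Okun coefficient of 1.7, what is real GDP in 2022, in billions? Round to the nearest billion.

Δu = 5.93 - 4.21 = 1.72 points.
Okun's law (growth form): g_Y = g_Y* - β × Δu = 2.04 - 1.7 × (1.72) = 2.04 - 2.924 = -0.884%.
Real GDP in the next year = 6269 × (1 - 0.884/100) = 6269 × 0.99116 ≈ 6214 billion.

$6,214 billion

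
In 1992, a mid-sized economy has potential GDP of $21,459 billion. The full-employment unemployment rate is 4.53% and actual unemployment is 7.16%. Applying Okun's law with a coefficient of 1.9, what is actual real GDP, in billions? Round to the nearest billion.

Unemployment gap = 7.16 - 4.53 = 2.63 points, so the output gap is -1.9 × 2.63 = -4.997%.
Actual GDP = 21459 × (1 - 4.997/100) = 21459 × 0.95003 ≈ 20387 billion.

$20,387 billion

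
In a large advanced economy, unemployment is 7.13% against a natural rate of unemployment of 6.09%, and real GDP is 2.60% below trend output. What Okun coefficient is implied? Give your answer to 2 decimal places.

Okun's law: output gap = -β × (u - u*).
-2.60 = -β × (7.13 - 6.09) = -β × 1.04, so β = 2.6/1.04 = 2.50.

β ≈ 2.50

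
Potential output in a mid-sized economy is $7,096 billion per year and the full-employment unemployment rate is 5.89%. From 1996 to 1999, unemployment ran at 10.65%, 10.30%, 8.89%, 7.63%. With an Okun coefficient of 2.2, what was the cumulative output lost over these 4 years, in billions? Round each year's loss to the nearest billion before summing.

$2,171 billion

Year 1996: gap = -2.2 × (10.65 - 5.89) = -10.472%, loss ≈ 7096 × 10.472/100 ≈ 743.
Year 1997: gap = -2.2 × (10.3 - 5.89) = -9.702%, loss ≈ 7096 × 9.702/100 ≈ 688.
Year 1998: gap = -2.2 × (8.89 - 5.89) = -6.6%, loss ≈ 7096 × 6.6/100 ≈ 468.
Year 1999: gap = -2.2 × (7.63 - 5.89) = -3.828%, loss ≈ 7096 × 3.828/100 ≈ 272.
Total lost output = 743 + 688 + 468 + 272 = 2171 billion.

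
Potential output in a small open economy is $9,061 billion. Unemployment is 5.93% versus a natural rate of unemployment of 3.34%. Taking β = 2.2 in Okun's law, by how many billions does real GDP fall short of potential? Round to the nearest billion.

$516 billion

Output gap = -2.2 × (5.93 - 3.34) = -2.2 × 2.59 = -5.698%.
Actual GDP ≈ 9061 × 0.94302 ≈ 8545 billion, so the shortfall is 9061 - 8545 = 516 billion.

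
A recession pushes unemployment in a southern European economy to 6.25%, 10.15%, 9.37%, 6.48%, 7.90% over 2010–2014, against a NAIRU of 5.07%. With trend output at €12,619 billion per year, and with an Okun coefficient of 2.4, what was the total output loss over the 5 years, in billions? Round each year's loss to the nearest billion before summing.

Year 2010: gap = -2.4 × (6.25 - 5.07) = -2.832%, loss ≈ 12619 × 2.832/100 ≈ 357.
Year 2011: gap = -2.4 × (10.15 - 5.07) = -12.192%, loss ≈ 12619 × 12.192/100 ≈ 1539.
Year 2012: gap = -2.4 × (9.37 - 5.07) = -10.32%, loss ≈ 12619 × 10.32/100 ≈ 1302.
Year 2013: gap = -2.4 × (6.48 - 5.07) = -3.384%, loss ≈ 12619 × 3.384/100 ≈ 427.
Year 2014: gap = -2.4 × (7.9 - 5.07) = -6.792%, loss ≈ 12619 × 6.792/100 ≈ 857.
Total lost output = 357 + 1539 + 1302 + 427 + 857 = 4482 billion.

€4,482 billion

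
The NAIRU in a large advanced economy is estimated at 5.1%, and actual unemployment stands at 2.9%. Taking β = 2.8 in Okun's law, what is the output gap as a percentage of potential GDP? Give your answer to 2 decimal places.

The unemployment gap is 2.9 - 5.1 = -2.2 percentage points.
Okun's law gives an output gap of -2.8 × (-2.2) = 6.16%, i.e. 6.16% above potential.

6.16%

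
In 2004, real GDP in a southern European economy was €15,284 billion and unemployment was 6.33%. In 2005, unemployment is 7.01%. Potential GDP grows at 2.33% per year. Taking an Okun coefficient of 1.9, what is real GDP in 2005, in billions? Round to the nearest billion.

€15,443 billion

Δu = 7.01 - 6.33 = 0.68 points.
Okun's law (growth form): g_Y = g_Y* - β × Δu = 2.33 - 1.9 × (0.68) = 2.33 - 1.292 = 1.038%.
Real GDP in the next year = 15284 × (1 + 1.038/100) = 15284 × 1.01038 ≈ 15443 billion.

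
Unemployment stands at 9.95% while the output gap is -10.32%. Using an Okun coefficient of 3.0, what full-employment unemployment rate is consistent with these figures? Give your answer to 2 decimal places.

From Okun's law, u - u* = -(output gap)/β = -(-10.32)/3.0 = 3.44 points.
So u* = 9.95 - 3.44 = 6.51%.

6.51%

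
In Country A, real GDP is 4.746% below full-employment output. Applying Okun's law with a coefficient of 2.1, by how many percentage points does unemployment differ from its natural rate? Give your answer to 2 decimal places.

Okun's law: output gap = -β × (u - u*), so u - u* = -(output gap)/β.
u - u* = -(-4.746)/2.1 = 2.26 percentage points.

2.26 percentage points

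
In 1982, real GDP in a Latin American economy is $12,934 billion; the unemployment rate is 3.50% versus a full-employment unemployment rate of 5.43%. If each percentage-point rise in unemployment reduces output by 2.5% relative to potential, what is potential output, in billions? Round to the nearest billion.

$12,339 billion

Unemployment gap = 3.5 - 5.43 = -1.93 points, so output gap = -2.5 × (-1.93) = 4.825%.
Since Y = Y* × (1 + gap/100), Y* = 12934/1.04825 ≈ 12339 billion.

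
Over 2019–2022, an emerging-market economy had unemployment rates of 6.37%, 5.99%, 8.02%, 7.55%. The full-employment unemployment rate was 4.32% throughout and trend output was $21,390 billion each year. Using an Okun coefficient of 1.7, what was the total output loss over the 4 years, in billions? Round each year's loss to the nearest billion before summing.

Year 2019: gap = -1.7 × (6.37 - 4.32) = -3.485%, loss ≈ 21390 × 3.485/100 ≈ 745.
Year 2020: gap = -1.7 × (5.99 - 4.32) = -2.839%, loss ≈ 21390 × 2.839/100 ≈ 607.
Year 2021: gap = -1.7 × (8.02 - 4.32) = -6.29%, loss ≈ 21390 × 6.29/100 ≈ 1345.
Year 2022: gap = -1.7 × (7.55 - 4.32) = -5.491%, loss ≈ 21390 × 5.491/100 ≈ 1175.
Total lost output = 745 + 607 + 1345 + 1175 = 3872 billion.

$3,872 billion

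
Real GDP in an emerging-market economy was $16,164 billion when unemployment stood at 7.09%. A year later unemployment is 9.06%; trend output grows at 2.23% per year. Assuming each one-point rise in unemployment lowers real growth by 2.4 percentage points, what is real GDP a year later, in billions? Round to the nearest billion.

$15,760 billion

Δu = 9.06 - 7.09 = 1.97 points.
Okun's law (growth form): g_Y = g_Y* - β × Δu = 2.23 - 2.4 × (1.97) = 2.23 - 4.728 = -2.498%.
Real GDP in the next year = 16164 × (1 - 2.498/100) = 16164 × 0.97502 ≈ 15760 billion.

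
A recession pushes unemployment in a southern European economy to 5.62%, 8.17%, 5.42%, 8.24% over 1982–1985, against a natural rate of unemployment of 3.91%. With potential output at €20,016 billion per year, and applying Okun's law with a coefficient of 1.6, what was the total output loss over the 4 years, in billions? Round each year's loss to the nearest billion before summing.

€3,783 billion

Year 1982: gap = -1.6 × (5.62 - 3.91) = -2.736%, loss ≈ 20016 × 2.736/100 ≈ 548.
Year 1983: gap = -1.6 × (8.17 - 3.91) = -6.816%, loss ≈ 20016 × 6.816/100 ≈ 1364.
Year 1984: gap = -1.6 × (5.42 - 3.91) = -2.416%, loss ≈ 20016 × 2.416/100 ≈ 484.
Year 1985: gap = -1.6 × (8.24 - 3.91) = -6.928%, loss ≈ 20016 × 6.928/100 ≈ 1387.
Total lost output = 548 + 1364 + 484 + 1387 = 3783 billion.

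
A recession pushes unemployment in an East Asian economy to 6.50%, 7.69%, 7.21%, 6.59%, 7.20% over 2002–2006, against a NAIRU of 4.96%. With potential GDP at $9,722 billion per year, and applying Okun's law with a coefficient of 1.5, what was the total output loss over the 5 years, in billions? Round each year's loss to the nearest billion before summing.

Year 2002: gap = -1.5 × (6.5 - 4.96) = -2.31%, loss ≈ 9722 × 2.31/100 ≈ 225.
Year 2003: gap = -1.5 × (7.69 - 4.96) = -4.095%, loss ≈ 9722 × 4.095/100 ≈ 398.
Year 2004: gap = -1.5 × (7.21 - 4.96) = -3.375%, loss ≈ 9722 × 3.375/100 ≈ 328.
Year 2005: gap = -1.5 × (6.59 - 4.96) = -2.445%, loss ≈ 9722 × 2.445/100 ≈ 238.
Year 2006: gap = -1.5 × (7.2 - 4.96) = -3.36%, loss ≈ 9722 × 3.36/100 ≈ 327.
Total lost output = 225 + 398 + 328 + 238 + 327 = 1516 billion.

$1,516 billion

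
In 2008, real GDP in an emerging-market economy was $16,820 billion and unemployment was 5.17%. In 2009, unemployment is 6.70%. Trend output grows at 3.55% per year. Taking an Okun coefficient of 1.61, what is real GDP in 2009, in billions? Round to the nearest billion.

$17,003 billion

Δu = 6.7 - 5.17 = 1.53 points.
Okun's law (growth form): g_Y = g_Y* - β × Δu = 3.55 - 1.61 × (1.53) = 3.55 - 2.4633 = 1.0867%.
Real GDP in the next year = 16820 × (1 + 1.0867/100) = 16820 × 1.010867 ≈ 17003 billion.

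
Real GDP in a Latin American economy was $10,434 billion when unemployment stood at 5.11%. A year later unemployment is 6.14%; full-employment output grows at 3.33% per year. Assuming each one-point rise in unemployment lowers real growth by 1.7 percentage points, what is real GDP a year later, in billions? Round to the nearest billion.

$10,599 billion

Δu = 6.14 - 5.11 = 1.03 points.
Okun's law (growth form): g_Y = g_Y* - β × Δu = 3.33 - 1.7 × (1.03) = 3.33 - 1.751 = 1.579%.
Real GDP in the next year = 10434 × (1 + 1.579/100) = 10434 × 1.01579 ≈ 10599 billion.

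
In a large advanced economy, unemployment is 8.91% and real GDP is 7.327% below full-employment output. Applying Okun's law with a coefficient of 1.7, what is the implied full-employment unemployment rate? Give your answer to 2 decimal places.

4.60%

From Okun's law, u - u* = -(output gap)/β = -(-7.327)/1.7 = 4.31 points.
So u* = 8.91 - 4.31 = 4.60%.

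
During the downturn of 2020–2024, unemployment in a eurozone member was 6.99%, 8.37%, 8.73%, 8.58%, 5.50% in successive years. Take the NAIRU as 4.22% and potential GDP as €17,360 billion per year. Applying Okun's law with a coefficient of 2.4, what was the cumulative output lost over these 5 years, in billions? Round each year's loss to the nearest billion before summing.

€7,112 billion

Year 2020: gap = -2.4 × (6.99 - 4.22) = -6.648%, loss ≈ 17360 × 6.648/100 ≈ 1154.
Year 2021: gap = -2.4 × (8.37 - 4.22) = -9.96%, loss ≈ 17360 × 9.96/100 ≈ 1729.
Year 2022: gap = -2.4 × (8.73 - 4.22) = -10.824%, loss ≈ 17360 × 10.824/100 ≈ 1879.
Year 2023: gap = -2.4 × (8.58 - 4.22) = -10.464%, loss ≈ 17360 × 10.464/100 ≈ 1817.
Year 2024: gap = -2.4 × (5.5 - 4.22) = -3.072%, loss ≈ 17360 × 3.072/100 ≈ 533.
Total lost output = 1154 + 1729 + 1879 + 1817 + 533 = 7112 billion.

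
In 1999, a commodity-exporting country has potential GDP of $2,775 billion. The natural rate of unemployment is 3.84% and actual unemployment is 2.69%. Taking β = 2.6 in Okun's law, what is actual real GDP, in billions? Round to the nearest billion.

$2,858 billion

Unemployment gap = 2.69 - 3.84 = -1.15 points, so the output gap is -2.6 × (-1.15) = 2.99%.
Actual GDP = 2775 × (1 + 2.99/100) = 2775 × 1.0299 ≈ 2858 billion.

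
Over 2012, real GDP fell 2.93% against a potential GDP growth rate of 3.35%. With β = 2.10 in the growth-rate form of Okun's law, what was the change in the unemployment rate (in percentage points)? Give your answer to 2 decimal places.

2.99 percentage points

Growth-rate Okun's law: g_Y = g_Y* - β × Δu, so Δu = (g_Y* - g_Y)/β.
Δu = (3.35 + 2.93)/2.10 = 6.28/2.10 = 2.99 percentage points.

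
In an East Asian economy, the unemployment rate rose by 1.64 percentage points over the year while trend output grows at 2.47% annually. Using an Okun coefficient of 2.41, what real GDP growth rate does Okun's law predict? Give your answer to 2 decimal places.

-1.48%

Growth-rate Okun's law: g_Y = g_Y* - β × Δu.
g_Y = 2.47 - 2.41 × (1.64) = 2.47 - 3.9524 = -1.4824%, i.e. -1.48% to 2 d.p.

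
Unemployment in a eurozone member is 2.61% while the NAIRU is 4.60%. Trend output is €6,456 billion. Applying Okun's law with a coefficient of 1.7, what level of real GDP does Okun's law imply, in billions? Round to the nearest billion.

€6,674 billion

Unemployment gap = 2.61 - 4.6 = -1.99 points, so the output gap is -1.7 × (-1.99) = 3.383%.
Actual GDP = 6456 × (1 + 3.383/100) = 6456 × 1.03383 ≈ 6674 billion.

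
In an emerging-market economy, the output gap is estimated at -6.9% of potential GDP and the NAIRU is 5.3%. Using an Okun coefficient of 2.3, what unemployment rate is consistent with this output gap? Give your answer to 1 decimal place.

8.3%

From Okun's law, u - u* = -(output gap)/β = -(-6.9)/2.3 = 3 points.
So u = 5.3 + 3 = 8.3%.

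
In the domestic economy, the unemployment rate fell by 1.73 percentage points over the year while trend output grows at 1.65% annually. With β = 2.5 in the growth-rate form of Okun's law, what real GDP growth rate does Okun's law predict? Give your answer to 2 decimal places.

Growth-rate Okun's law: g_Y = g_Y* - β × Δu.
g_Y = 1.65 - 2.5 × (-1.73) = 1.65 + 4.325 = 5.975%, i.e. 5.98% to 2 d.p.

5.98%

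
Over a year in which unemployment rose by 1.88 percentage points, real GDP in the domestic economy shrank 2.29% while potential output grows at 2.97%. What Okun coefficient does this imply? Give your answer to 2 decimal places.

β ≈ 2.80

Growth form: g_Y = g_Y* - β × Δu, so β = (g_Y* - g_Y)/Δu.
β = (2.97 + 2.29)/1.88 = 5.26/1.88 = 2.80.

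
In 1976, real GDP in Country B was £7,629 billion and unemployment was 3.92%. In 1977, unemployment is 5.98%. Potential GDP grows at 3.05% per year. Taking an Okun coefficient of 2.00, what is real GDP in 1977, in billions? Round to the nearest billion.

Δu = 5.98 - 3.92 = 2.06 points.
Okun's law (growth form): g_Y = g_Y* - β × Δu = 3.05 - 2.00 × (2.06) = 3.05 - 4.12 = -1.07%.
Real GDP in the next year = 7629 × (1 - 1.07/100) = 7629 × 0.9893 ≈ 7547 billion.

£7,547 billion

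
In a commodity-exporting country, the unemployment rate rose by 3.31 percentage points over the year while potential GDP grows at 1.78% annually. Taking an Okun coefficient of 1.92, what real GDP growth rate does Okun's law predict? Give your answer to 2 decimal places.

Growth-rate Okun's law: g_Y = g_Y* - β × Δu.
g_Y = 1.78 - 1.92 × (3.31) = 1.78 - 6.3552 = -4.5752%, i.e. -4.58% to 2 d.p.

-4.58%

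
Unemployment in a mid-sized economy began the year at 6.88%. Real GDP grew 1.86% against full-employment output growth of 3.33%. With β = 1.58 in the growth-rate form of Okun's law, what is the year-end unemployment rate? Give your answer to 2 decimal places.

Growth-rate Okun's law: g_Y = g_Y* - β × Δu, so Δu = (g_Y* - g_Y)/β.
Δu = (3.33 - 1.86)/1.58 = 1.47/1.58 = 0.93 percentage points.
Year-end unemployment = 6.88 + 0.93 = 7.81%.

7.81%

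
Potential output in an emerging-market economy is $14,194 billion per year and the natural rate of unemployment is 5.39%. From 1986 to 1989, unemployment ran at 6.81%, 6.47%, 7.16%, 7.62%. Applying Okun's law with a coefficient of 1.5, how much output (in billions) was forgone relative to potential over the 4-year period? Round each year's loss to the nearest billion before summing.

$1,384 billion

Year 1986: gap = -1.5 × (6.81 - 5.39) = -2.13%, loss ≈ 14194 × 2.13/100 ≈ 302.
Year 1987: gap = -1.5 × (6.47 - 5.39) = -1.62%, loss ≈ 14194 × 1.62/100 ≈ 230.
Year 1988: gap = -1.5 × (7.16 - 5.39) = -2.655%, loss ≈ 14194 × 2.655/100 ≈ 377.
Year 1989: gap = -1.5 × (7.62 - 5.39) = -3.345%, loss ≈ 14194 × 3.345/100 ≈ 475.
Total lost output = 302 + 230 + 377 + 475 = 1384 billion.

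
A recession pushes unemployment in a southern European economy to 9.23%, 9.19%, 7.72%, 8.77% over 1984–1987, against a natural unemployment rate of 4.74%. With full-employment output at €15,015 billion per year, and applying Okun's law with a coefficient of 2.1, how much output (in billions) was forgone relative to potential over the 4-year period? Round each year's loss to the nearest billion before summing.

€5,030 billion

Year 1984: gap = -2.1 × (9.23 - 4.74) = -9.429%, loss ≈ 15015 × 9.429/100 ≈ 1416.
Year 1985: gap = -2.1 × (9.19 - 4.74) = -9.345%, loss ≈ 15015 × 9.345/100 ≈ 1403.
Year 1986: gap = -2.1 × (7.72 - 4.74) = -6.258%, loss ≈ 15015 × 6.258/100 ≈ 940.
Year 1987: gap = -2.1 × (8.77 - 4.74) = -8.463%, loss ≈ 15015 × 8.463/100 ≈ 1271.
Total lost output = 1416 + 1403 + 940 + 1271 = 5030 billion.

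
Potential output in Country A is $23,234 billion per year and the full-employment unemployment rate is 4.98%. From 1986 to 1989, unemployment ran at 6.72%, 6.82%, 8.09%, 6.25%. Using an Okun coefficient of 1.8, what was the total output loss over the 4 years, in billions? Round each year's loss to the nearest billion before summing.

Year 1986: gap = -1.8 × (6.72 - 4.98) = -3.132%, loss ≈ 23234 × 3.132/100 ≈ 728.
Year 1987: gap = -1.8 × (6.82 - 4.98) = -3.312%, loss ≈ 23234 × 3.312/100 ≈ 770.
Year 1988: gap = -1.8 × (8.09 - 4.98) = -5.598%, loss ≈ 23234 × 5.598/100 ≈ 1301.
Year 1989: gap = -1.8 × (6.25 - 4.98) = -2.286%, loss ≈ 23234 × 2.286/100 ≈ 531.
Total lost output = 728 + 770 + 1301 + 531 = 3330 billion.

$3,330 billion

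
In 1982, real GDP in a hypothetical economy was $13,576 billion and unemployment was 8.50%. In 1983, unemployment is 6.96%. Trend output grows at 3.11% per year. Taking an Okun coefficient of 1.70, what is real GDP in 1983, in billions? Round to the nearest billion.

$14,354 billion

Δu = 6.96 - 8.5 = -1.54 points.
Okun's law (growth form): g_Y = g_Y* - β × Δu = 3.11 - 1.70 × (-1.54) = 3.11 + 2.618 = 5.728%.
Real GDP in the next year = 13576 × (1 + 5.728/100) = 13576 × 1.05728 ≈ 14354 billion.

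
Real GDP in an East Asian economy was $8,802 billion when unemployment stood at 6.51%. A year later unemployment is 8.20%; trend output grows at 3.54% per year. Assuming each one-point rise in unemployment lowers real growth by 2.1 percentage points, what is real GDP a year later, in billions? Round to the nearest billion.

$8,801 billion

Δu = 8.2 - 6.51 = 1.69 points.
Okun's law (growth form): g_Y = g_Y* - β × Δu = 3.54 - 2.1 × (1.69) = 3.54 - 3.549 = -0.009%.
Real GDP in the next year = 8802 × (1 - 0.009/100) = 8802 × 0.99991 ≈ 8801 billion.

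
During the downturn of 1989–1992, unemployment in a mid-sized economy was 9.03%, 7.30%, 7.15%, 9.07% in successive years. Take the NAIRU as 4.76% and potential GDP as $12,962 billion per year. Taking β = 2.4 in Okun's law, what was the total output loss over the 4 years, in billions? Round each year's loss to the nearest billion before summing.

$4,203 billion

Year 1989: gap = -2.4 × (9.03 - 4.76) = -10.248%, loss ≈ 12962 × 10.248/100 ≈ 1328.
Year 1990: gap = -2.4 × (7.3 - 4.76) = -6.096%, loss ≈ 12962 × 6.096/100 ≈ 790.
Year 1991: gap = -2.4 × (7.15 - 4.76) = -5.736%, loss ≈ 12962 × 5.736/100 ≈ 744.
Year 1992: gap = -2.4 × (9.07 - 4.76) = -10.344%, loss ≈ 12962 × 10.344/100 ≈ 1341.
Total lost output = 1328 + 790 + 744 + 1341 = 4203 billion.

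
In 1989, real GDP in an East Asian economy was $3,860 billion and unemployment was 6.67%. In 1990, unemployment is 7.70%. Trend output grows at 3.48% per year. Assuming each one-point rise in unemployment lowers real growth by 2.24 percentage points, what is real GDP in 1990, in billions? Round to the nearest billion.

Δu = 7.7 - 6.67 = 1.03 points.
Okun's law (growth form): g_Y = g_Y* - β × Δu = 3.48 - 2.24 × (1.03) = 3.48 - 2.3072 = 1.1728%.
Real GDP in the next year = 3860 × (1 + 1.1728/100) = 3860 × 1.011728 ≈ 3905 billion.

$3,905 billion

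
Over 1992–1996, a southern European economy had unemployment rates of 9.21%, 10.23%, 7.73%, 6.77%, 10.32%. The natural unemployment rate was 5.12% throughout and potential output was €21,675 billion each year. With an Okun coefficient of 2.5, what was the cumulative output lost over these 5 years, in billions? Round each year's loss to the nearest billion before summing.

€10,111 billion

Year 1992: gap = -2.5 × (9.21 - 5.12) = -10.225%, loss ≈ 21675 × 10.225/100 ≈ 2216.
Year 1993: gap = -2.5 × (10.23 - 5.12) = -12.775%, loss ≈ 21675 × 12.775/100 ≈ 2769.
Year 1994: gap = -2.5 × (7.73 - 5.12) = -6.525%, loss ≈ 21675 × 6.525/100 ≈ 1414.
Year 1995: gap = -2.5 × (6.77 - 5.12) = -4.125%, loss ≈ 21675 × 4.125/100 ≈ 894.
Year 1996: gap = -2.5 × (10.32 - 5.12) = -13%, loss ≈ 21675 × 13/100 ≈ 2818.
Total lost output = 2216 + 2769 + 1414 + 894 + 2818 = 10111 billion.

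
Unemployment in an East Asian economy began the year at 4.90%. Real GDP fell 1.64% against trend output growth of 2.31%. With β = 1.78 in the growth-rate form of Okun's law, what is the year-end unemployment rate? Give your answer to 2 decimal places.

7.12%

Growth-rate Okun's law: g_Y = g_Y* - β × Δu, so Δu = (g_Y* - g_Y)/β.
Δu = (2.31 + 1.64)/1.78 = 3.95/1.78 = 2.22 percentage points.
Year-end unemployment = 4.9 + 2.22 = 7.12%.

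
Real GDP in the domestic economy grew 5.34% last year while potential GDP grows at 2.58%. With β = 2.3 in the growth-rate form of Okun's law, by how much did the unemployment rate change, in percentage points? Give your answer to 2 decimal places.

-1.20 percentage points

Growth-rate Okun's law: g_Y = g_Y* - β × Δu, so Δu = (g_Y* - g_Y)/β.
Δu = (2.58 - 5.34)/2.3 = -2.76/2.3 = -1.20 percentage points.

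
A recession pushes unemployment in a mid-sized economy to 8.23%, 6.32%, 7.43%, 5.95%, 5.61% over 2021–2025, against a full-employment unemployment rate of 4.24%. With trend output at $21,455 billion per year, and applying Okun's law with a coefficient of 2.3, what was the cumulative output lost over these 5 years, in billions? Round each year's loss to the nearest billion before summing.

$6,089 billion

Year 2021: gap = -2.3 × (8.23 - 4.24) = -9.177%, loss ≈ 21455 × 9.177/100 ≈ 1969.
Year 2022: gap = -2.3 × (6.32 - 4.24) = -4.784%, loss ≈ 21455 × 4.784/100 ≈ 1026.
Year 2023: gap = -2.3 × (7.43 - 4.24) = -7.337%, loss ≈ 21455 × 7.337/100 ≈ 1574.
Year 2024: gap = -2.3 × (5.95 - 4.24) = -3.933%, loss ≈ 21455 × 3.933/100 ≈ 844.
Year 2025: gap = -2.3 × (5.61 - 4.24) = -3.151%, loss ≈ 21455 × 3.151/100 ≈ 676.
Total lost output = 1969 + 1026 + 1574 + 844 + 676 = 6089 billion.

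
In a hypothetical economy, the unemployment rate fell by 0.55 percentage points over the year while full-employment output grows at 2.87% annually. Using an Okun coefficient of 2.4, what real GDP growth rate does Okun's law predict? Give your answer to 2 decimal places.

Growth-rate Okun's law: g_Y = g_Y* - β × Δu.
g_Y = 2.87 - 2.4 × (-0.55) = 2.87 + 1.32 = 4.19%, i.e. 4.19% to 2 d.p.

4.19%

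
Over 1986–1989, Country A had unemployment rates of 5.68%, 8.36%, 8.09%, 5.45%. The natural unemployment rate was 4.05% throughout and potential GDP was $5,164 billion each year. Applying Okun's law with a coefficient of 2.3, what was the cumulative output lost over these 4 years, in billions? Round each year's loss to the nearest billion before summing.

$1,352 billion

Year 1986: gap = -2.3 × (5.68 - 4.05) = -3.749%, loss ≈ 5164 × 3.749/100 ≈ 194.
Year 1987: gap = -2.3 × (8.36 - 4.05) = -9.913%, loss ≈ 5164 × 9.913/100 ≈ 512.
Year 1988: gap = -2.3 × (8.09 - 4.05) = -9.292%, loss ≈ 5164 × 9.292/100 ≈ 480.
Year 1989: gap = -2.3 × (5.45 - 4.05) = -3.22%, loss ≈ 5164 × 3.22/100 ≈ 166.
Total lost output = 194 + 512 + 480 + 166 = 1352 billion.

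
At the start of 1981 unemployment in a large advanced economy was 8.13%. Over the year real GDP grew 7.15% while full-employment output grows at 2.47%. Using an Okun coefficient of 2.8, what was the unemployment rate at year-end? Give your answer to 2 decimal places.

Growth-rate Okun's law: g_Y = g_Y* - β × Δu, so Δu = (g_Y* - g_Y)/β.
Δu = (2.47 - 7.15)/2.8 = -4.68/2.8 = -1.67 percentage points.
Year-end unemployment = 8.13 - 1.67 = 6.46%.

6.46%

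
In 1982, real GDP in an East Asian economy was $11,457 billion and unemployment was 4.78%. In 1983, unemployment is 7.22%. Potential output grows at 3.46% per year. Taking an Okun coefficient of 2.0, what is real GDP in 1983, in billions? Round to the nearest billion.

$11,294 billion

Δu = 7.22 - 4.78 = 2.44 points.
Okun's law (growth form): g_Y = g_Y* - β × Δu = 3.46 - 2.0 × (2.44) = 3.46 - 4.88 = -1.42%.
Real GDP in the next year = 11457 × (1 - 1.42/100) = 11457 × 0.9858 ≈ 11294 billion.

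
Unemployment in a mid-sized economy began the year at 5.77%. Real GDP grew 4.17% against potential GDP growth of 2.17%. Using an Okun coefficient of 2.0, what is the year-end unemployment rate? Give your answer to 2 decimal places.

Growth-rate Okun's law: g_Y = g_Y* - β × Δu, so Δu = (g_Y* - g_Y)/β.
Δu = (2.17 - 4.17)/2.0 = -2/2.0 = -1.00 percentage point.
Year-end unemployment = 5.77 - 1 = 4.77%.

4.77%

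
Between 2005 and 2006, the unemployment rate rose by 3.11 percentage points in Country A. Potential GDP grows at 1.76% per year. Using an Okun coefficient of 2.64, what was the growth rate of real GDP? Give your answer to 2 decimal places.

-6.45%

Growth-rate Okun's law: g_Y = g_Y* - β × Δu.
g_Y = 1.76 - 2.64 × (3.11) = 1.76 - 8.2104 = -6.4504%, i.e. -6.45% to 2 d.p.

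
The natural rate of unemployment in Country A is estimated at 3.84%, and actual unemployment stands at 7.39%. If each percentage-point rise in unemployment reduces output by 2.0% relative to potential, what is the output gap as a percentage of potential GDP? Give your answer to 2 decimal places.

The unemployment gap is 7.39 - 3.84 = 3.55 percentage points.
Okun's law gives an output gap of -2 × 3.55 = -7.1%, i.e. 7.10% below potential.

-7.10%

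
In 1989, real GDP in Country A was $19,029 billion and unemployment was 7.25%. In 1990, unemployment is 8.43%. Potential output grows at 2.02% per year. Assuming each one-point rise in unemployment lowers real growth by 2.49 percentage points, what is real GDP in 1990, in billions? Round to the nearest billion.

Δu = 8.43 - 7.25 = 1.18 points.
Okun's law (growth form): g_Y = g_Y* - β × Δu = 2.02 - 2.49 × (1.18) = 2.02 - 2.9382 = -0.9182%.
Real GDP in the next year = 19029 × (1 - 0.9182/100) = 19029 × 0.990818 ≈ 18854 billion.

$18,854 billion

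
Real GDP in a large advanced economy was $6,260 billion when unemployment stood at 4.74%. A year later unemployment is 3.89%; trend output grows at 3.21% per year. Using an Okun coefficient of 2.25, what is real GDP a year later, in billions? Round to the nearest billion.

Δu = 3.89 - 4.74 = -0.85 points.
Okun's law (growth form): g_Y = g_Y* - β × Δu = 3.21 - 2.25 × (-0.85) = 3.21 + 1.9125 = 5.1225%.
Real GDP in the next year = 6260 × (1 + 5.1225/100) = 6260 × 1.051225 ≈ 6581 billion.

$6,581 billion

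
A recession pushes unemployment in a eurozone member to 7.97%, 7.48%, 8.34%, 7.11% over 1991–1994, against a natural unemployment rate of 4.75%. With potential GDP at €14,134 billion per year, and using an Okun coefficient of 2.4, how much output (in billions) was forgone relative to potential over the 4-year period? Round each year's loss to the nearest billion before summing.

Year 1991: gap = -2.4 × (7.97 - 4.75) = -7.728%, loss ≈ 14134 × 7.728/100 ≈ 1092.
Year 1992: gap = -2.4 × (7.48 - 4.75) = -6.552%, loss ≈ 14134 × 6.552/100 ≈ 926.
Year 1993: gap = -2.4 × (8.34 - 4.75) = -8.616%, loss ≈ 14134 × 8.616/100 ≈ 1218.
Year 1994: gap = -2.4 × (7.11 - 4.75) = -5.664%, loss ≈ 14134 × 5.664/100 ≈ 801.
Total lost output = 1092 + 926 + 1218 + 801 = 4037 billion.

€4,037 billion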